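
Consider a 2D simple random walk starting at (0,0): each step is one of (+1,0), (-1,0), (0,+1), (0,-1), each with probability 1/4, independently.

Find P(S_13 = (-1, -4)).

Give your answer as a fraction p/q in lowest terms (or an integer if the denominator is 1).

Answer: 920205/67108864

Derivation:
Let h be the number of horizontal steps (so 13-h are vertical). To end at (-1,-4) need (h-1)/2 right-steps and ((13-h)-4)/2 up-steps.
Sum over h with 1 ≤ h ≤ 9, h ≡ 1 (mod 2), 13-h ≡ 0 (mod 2):
h=1: C(13,1)·C(1,0)·C(12,4) = 13·1·495 = 6435
h=3: C(13,3)·C(3,1)·C(10,3) = 286·3·120 = 102960
h=5: C(13,5)·C(5,2)·C(8,2) = 1287·10·28 = 360360
h=7: C(13,7)·C(7,3)·C(6,1) = 1716·35·6 = 360360
h=9: C(13,9)·C(9,4)·C(4,0) = 715·126·1 = 90090
Total favorable: 920205
Total paths: 4^13 = 67108864
P = 920205/67108864 = 920205/67108864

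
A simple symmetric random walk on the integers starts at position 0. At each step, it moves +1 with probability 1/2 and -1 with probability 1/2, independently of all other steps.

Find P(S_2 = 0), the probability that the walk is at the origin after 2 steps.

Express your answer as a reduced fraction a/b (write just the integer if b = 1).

Answer: 1/2

Derivation:
To return to 0 after 2 steps: need exactly 1 step of +1 and 1 of -1.
Favorable paths: C(2,1) = 2
Total paths: 2^2 = 4
P = 2/4 = 1/2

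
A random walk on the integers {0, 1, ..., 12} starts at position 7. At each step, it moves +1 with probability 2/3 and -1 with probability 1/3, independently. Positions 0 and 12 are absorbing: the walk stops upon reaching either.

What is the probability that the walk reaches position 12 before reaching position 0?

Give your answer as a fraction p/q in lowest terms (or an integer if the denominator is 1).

Biased walk: p = 2/3, q = 1/3, r = q/p = 1/2
Gambler's ruin: P(hit 12 before 0 | start at 7) = (1 - r^a)/(1 - r^N)
r^7 = 1/128; r^12 = 1/4096
P = (1 - 1/128) / (1 - 1/4096) = 127/128 / 4095/4096 = 4064/4095

Answer: 4064/4095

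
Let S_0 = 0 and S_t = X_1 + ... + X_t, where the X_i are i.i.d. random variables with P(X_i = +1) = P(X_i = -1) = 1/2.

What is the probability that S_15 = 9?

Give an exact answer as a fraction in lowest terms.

Answer: 455/32768

Derivation:
To reach position 9 after 15 steps: need 12 steps of +1 and 3 of -1.
Favorable paths: C(15,12) = 455
Total paths: 2^15 = 32768
P = 455/32768 = 455/32768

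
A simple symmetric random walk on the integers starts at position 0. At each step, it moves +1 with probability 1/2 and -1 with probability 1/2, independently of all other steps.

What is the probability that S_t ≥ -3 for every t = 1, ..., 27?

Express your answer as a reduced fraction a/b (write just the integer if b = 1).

Answer: 2340135/4194304

Derivation:
Let f(t,s) = #length-t paths at position s with S_1..S_t all ≥ -3.
f(t,s) = f(t-1,s-1) + f(t-1,s+1) for s ≥ -3; f(t,s) = 0 for s < -3.
t=0: f(0,0)=1
t=1: f(1,-1)=1 f(1,1)=1
t=2: f(2,-2)=1 f(2,0)=2 f(2,2)=1
t=3: f(3,-3)=1 f(3,-1)=3 f(3,1)=3 f(3,3)=1
t=4: f(4,-2)=4 f(4,0)=6 f(4,2)=4 f(4,4)=1
t=5: f(5,-3)=4 f(5,-1)=10 f(5,1)=10 f(5,3)=5 f(5,5)=1
t=6: f(6,-2)=14 f(6,0)=20 f(6,2)=15 f(6,4)=6 f(6,6)=1
t=7: f(7,-3)=14 f(7,-1)=34 f(7,1)=35 f(7,3)=21 f(7,5)=7 f(7,7)=1
t=8: f(8,-2)=48 f(8,0)=69 f(8,2)=56 f(8,4)=28 f(8,6)=8 f(8,8)=1
t=9: f(9,-3)=48 f(9,-1)=117 f(9,1)=125 f(9,3)=84 f(9,5)=36 f(9,7)=9 f(9,9)=1
t=10: f(10,-2)=165 f(10,0)=242 f(10,2)=209 f(10,4)=120 f(10,6)=45 f(10,8)=10 f(10,10)=1
t=11: f(11,-3)=165 f(11,-1)=407 f(11,1)=451 f(11,3)=329 f(11,5)=165 f(11,7)=55 f(11,9)=11 f(11,11)=1
t=12: f(12,-2)=572 f(12,0)=858 f(12,2)=780 f(12,4)=494 f(12,6)=220 f(12,8)=66 f(12,10)=12 f(12,12)=1
t=13: f(13,-3)=572 f(13,-1)=1430 f(13,1)=1638 f(13,3)=1274 f(13,5)=714 f(13,7)=286 f(13,9)=78 f(13,11)=13 f(13,13)=1
t=14: f(14,-2)=2002 f(14,0)=3068 f(14,2)=2912 f(14,4)=1988 f(14,6)=1000 f(14,8)=364 f(14,10)=91 f(14,12)=14 f(14,14)=1
t=15: f(15,-3)=2002 f(15,-1)=5070 f(15,1)=5980 f(15,3)=4900 f(15,5)=2988 f(15,7)=1364 f(15,9)=455 f(15,11)=105 f(15,13)=15 f(15,15)=1
t=16: f(16,-2)=7072 f(16,0)=11050 f(16,2)=10880 f(16,4)=7888 f(16,6)=4352 f(16,8)=1819 f(16,10)=560 f(16,12)=120 f(16,14)=16 f(16,16)=1
t=17: f(17,-3)=7072 f(17,-1)=18122 f(17,1)=21930 f(17,3)=18768 f(17,5)=12240 f(17,7)=6171 f(17,9)=2379 f(17,11)=680 f(17,13)=136 f(17,15)=17 f(17,17)=1
t=18: f(18,-2)=25194 f(18,0)=40052 f(18,2)=40698 f(18,4)=31008 f(18,6)=18411 f(18,8)=8550 f(18,10)=3059 f(18,12)=816 f(18,14)=153 f(18,16)=18 f(18,18)=1
t=19: f(19,-3)=25194 f(19,-1)=65246 f(19,1)=80750 f(19,3)=71706 f(19,5)=49419 f(19,7)=26961 f(19,9)=11609 f(19,11)=3875 f(19,13)=969 f(19,15)=171 f(19,17)=19 f(19,19)=1
t=20: f(20,-2)=90440 f(20,0)=145996 f(20,2)=152456 f(20,4)=121125 f(20,6)=76380 f(20,8)=38570 f(20,10)=15484 f(20,12)=4844 f(20,14)=1140 f(20,16)=190 f(20,18)=20 f(20,20)=1
t=21: f(21,-3)=90440 f(21,-1)=236436 f(21,1)=298452 f(21,3)=273581 f(21,5)=197505 f(21,7)=114950 f(21,9)=54054 f(21,11)=20328 f(21,13)=5984 f(21,15)=1330 f(21,17)=210 f(21,19)=21 f(21,21)=1
t=22: f(22,-2)=326876 f(22,0)=534888 f(22,2)=572033 f(22,4)=471086 f(22,6)=312455 f(22,8)=169004 f(22,10)=74382 f(22,12)=26312 f(22,14)=7314 f(22,16)=1540 f(22,18)=231 f(22,20)=22 f(22,22)=1
t=23: f(23,-3)=326876 f(23,-1)=861764 f(23,1)=1106921 f(23,3)=1043119 f(23,5)=783541 f(23,7)=481459 f(23,9)=243386 f(23,11)=100694 f(23,13)=33626 f(23,15)=8854 f(23,17)=1771 f(23,19)=253 f(23,21)=23 f(23,23)=1
t=24: f(24,-2)=1188640 f(24,0)=1968685 f(24,2)=2150040 f(24,4)=1826660 f(24,6)=1265000 f(24,8)=724845 f(24,10)=344080 f(24,12)=134320 f(24,14)=42480 f(24,16)=10625 f(24,18)=2024 f(24,20)=276 f(24,22)=24 f(24,24)=1
t=25: f(25,-3)=1188640 f(25,-1)=3157325 f(25,1)=4118725 f(25,3)=3976700 f(25,5)=3091660 f(25,7)=1989845 f(25,9)=1068925 f(25,11)=478400 f(25,13)=176800 f(25,15)=53105 f(25,17)=12649 f(25,19)=2300 f(25,21)=300 f(25,23)=25 f(25,25)=1
t=26: f(26,-2)=4345965 f(26,0)=7276050 f(26,2)=8095425 f(26,4)=7068360 f(26,6)=5081505 f(26,8)=3058770 f(26,10)=1547325 f(26,12)=655200 f(26,14)=229905 f(26,16)=65754 f(26,18)=14949 f(26,20)=2600 f(26,22)=325 f(26,24)=26 f(26,26)=1
t=27: f(27,-3)=4345965 f(27,-1)=11622015 f(27,1)=15371475 f(27,3)=15163785 f(27,5)=12149865 f(27,7)=8140275 f(27,9)=4606095 f(27,11)=2202525 f(27,13)=885105 f(27,15)=295659 f(27,17)=80703 f(27,19)=17549 f(27,21)=2925 f(27,23)=351 f(27,25)=27 f(27,27)=1
Σ_s f(27,s) = 74884320
P = 74884320/134217728 = 2340135/4194304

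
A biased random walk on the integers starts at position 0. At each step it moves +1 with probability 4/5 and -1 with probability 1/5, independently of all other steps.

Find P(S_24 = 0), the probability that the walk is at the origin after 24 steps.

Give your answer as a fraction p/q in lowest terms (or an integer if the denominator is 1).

To be at 0 after 24 steps: need exactly 12 steps of +1 and 12 of -1.
Number of such sequences: C(24,12) = 2704156
Each has probability (4/5)^12 · (1/5)^12 = 16777216/59604644775390625
P = 2704156 · 16777216/59604644775390625 = 45368209309696/59604644775390625

Answer: 45368209309696/59604644775390625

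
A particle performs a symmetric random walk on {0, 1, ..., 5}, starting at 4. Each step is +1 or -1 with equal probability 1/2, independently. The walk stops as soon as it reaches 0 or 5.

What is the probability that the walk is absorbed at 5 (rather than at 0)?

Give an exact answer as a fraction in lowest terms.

Symmetric walk (p = 1/2): the harmonic-function argument gives P(hit 5 before 0 | start at 4) = a/N.
P = 4/5 = 4/5

Answer: 4/5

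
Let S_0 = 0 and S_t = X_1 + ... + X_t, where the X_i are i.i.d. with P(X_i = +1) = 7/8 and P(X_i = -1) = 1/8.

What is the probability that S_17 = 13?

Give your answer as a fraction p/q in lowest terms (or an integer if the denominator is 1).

To reach position 13 after 17 steps: need 15 steps of +1 and 2 steps of -1.
Number of such sequences: C(17,15) = 136
Each has probability (7/8)^15 · (1/8)^2 = 4747561509943/2251799813685248
P = 136 · 4747561509943/2251799813685248 = 80708545669031/281474976710656

Answer: 80708545669031/281474976710656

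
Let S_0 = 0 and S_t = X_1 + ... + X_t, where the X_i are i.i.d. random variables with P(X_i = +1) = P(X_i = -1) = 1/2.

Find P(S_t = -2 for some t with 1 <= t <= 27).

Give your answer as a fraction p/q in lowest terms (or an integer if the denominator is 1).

Answer: 11762641/16777216

Derivation:
Count via complement. Let g(t,s) = #length-t paths at position s with S_1..S_t all ≠ -2.
g(t,s) = g(t-1,s-1) + g(t-1,s+1) for s ≠ -2; g(t,-2) = 0.
t=0: g(0,0)=1
t=1: g(1,-1)=1 g(1,1)=1
t=2: g(2,0)=2 g(2,2)=1
t=3: g(3,-1)=2 g(3,1)=3 g(3,3)=1
t=4: g(4,0)=5 g(4,2)=4 g(4,4)=1
t=5: g(5,-1)=5 g(5,1)=9 g(5,3)=5 g(5,5)=1
t=6: g(6,0)=14 g(6,2)=14 g(6,4)=6 g(6,6)=1
t=7: g(7,-1)=14 g(7,1)=28 g(7,3)=20 g(7,5)=7 g(7,7)=1
t=8: g(8,0)=42 g(8,2)=48 g(8,4)=27 g(8,6)=8 g(8,8)=1
t=9: g(9,-1)=42 g(9,1)=90 g(9,3)=75 g(9,5)=35 g(9,7)=9 g(9,9)=1
t=10: g(10,0)=132 g(10,2)=165 g(10,4)=110 g(10,6)=44 g(10,8)=10 g(10,10)=1
t=11: g(11,-1)=132 g(11,1)=297 g(11,3)=275 g(11,5)=154 g(11,7)=54 g(11,9)=11 g(11,11)=1
t=12: g(12,0)=429 g(12,2)=572 g(12,4)=429 g(12,6)=208 g(12,8)=65 g(12,10)=12 g(12,12)=1
t=13: g(13,-1)=429 g(13,1)=1001 g(13,3)=1001 g(13,5)=637 g(13,7)=273 g(13,9)=77 g(13,11)=13 g(13,13)=1
t=14: g(14,0)=1430 g(14,2)=2002 g(14,4)=1638 g(14,6)=910 g(14,8)=350 g(14,10)=90 g(14,12)=14 g(14,14)=1
t=15: g(15,-1)=1430 g(15,1)=3432 g(15,3)=3640 g(15,5)=2548 g(15,7)=1260 g(15,9)=440 g(15,11)=104 g(15,13)=15 g(15,15)=1
t=16: g(16,0)=4862 g(16,2)=7072 g(16,4)=6188 g(16,6)=3808 g(16,8)=1700 g(16,10)=544 g(16,12)=119 g(16,14)=16 g(16,16)=1
t=17: g(17,-1)=4862 g(17,1)=11934 g(17,3)=13260 g(17,5)=9996 g(17,7)=5508 g(17,9)=2244 g(17,11)=663 g(17,13)=135 g(17,15)=17 g(17,17)=1
t=18: g(18,0)=16796 g(18,2)=25194 g(18,4)=23256 g(18,6)=15504 g(18,8)=7752 g(18,10)=2907 g(18,12)=798 g(18,14)=152 g(18,16)=18 g(18,18)=1
t=19: g(19,-1)=16796 g(19,1)=41990 g(19,3)=48450 g(19,5)=38760 g(19,7)=23256 g(19,9)=10659 g(19,11)=3705 g(19,13)=950 g(19,15)=170 g(19,17)=19 g(19,19)=1
t=20: g(20,0)=58786 g(20,2)=90440 g(20,4)=87210 g(20,6)=62016 g(20,8)=33915 g(20,10)=14364 g(20,12)=4655 g(20,14)=1120 g(20,16)=189 g(20,18)=20 g(20,20)=1
t=21: g(21,-1)=58786 g(21,1)=149226 g(21,3)=177650 g(21,5)=149226 g(21,7)=95931 g(21,9)=48279 g(21,11)=19019 g(21,13)=5775 g(21,15)=1309 g(21,17)=209 g(21,19)=21 g(21,21)=1
t=22: g(22,0)=208012 g(22,2)=326876 g(22,4)=326876 g(22,6)=245157 g(22,8)=144210 g(22,10)=67298 g(22,12)=24794 g(22,14)=7084 g(22,16)=1518 g(22,18)=230 g(22,20)=22 g(22,22)=1
t=23: g(23,-1)=208012 g(23,1)=534888 g(23,3)=653752 g(23,5)=572033 g(23,7)=389367 g(23,9)=211508 g(23,11)=92092 g(23,13)=31878 g(23,15)=8602 g(23,17)=1748 g(23,19)=252 g(23,21)=23 g(23,23)=1
t=24: g(24,0)=742900 g(24,2)=1188640 g(24,4)=1225785 g(24,6)=961400 g(24,8)=600875 g(24,10)=303600 g(24,12)=123970 g(24,14)=40480 g(24,16)=10350 g(24,18)=2000 g(24,20)=275 g(24,22)=24 g(24,24)=1
t=25: g(25,-1)=742900 g(25,1)=1931540 g(25,3)=2414425 g(25,5)=2187185 g(25,7)=1562275 g(25,9)=904475 g(25,11)=427570 g(25,13)=164450 g(25,15)=50830 g(25,17)=12350 g(25,19)=2275 g(25,21)=299 g(25,23)=25 g(25,25)=1
t=26: g(26,0)=2674440 g(26,2)=4345965 g(26,4)=4601610 g(26,6)=3749460 g(26,8)=2466750 g(26,10)=1332045 g(26,12)=592020 g(26,14)=215280 g(26,16)=63180 g(26,18)=14625 g(26,20)=2574 g(26,22)=324 g(26,24)=26 g(26,26)=1
t=27: g(27,-1)=2674440 g(27,1)=7020405 g(27,3)=8947575 g(27,5)=8351070 g(27,7)=6216210 g(27,9)=3798795 g(27,11)=1924065 g(27,13)=807300 g(27,15)=278460 g(27,17)=77805 g(27,19)=17199 g(27,21)=2898 g(27,23)=350 g(27,25)=27 g(27,27)=1
Paths never hitting -2: Σ_s g(27,s) = 40116600
Paths hitting -2: 2^27 - 40116600 = 94101128
P = 94101128/134217728 = 11762641/16777216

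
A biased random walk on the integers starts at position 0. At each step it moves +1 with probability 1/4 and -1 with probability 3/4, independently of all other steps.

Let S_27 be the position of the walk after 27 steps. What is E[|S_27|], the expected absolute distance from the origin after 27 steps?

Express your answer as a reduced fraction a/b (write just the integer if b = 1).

S_27 takes values m ≡ 1 (mod 2) with |m| ≤ 27; P(S_27=m) = C(27,(27+m)/2) · (1/4)^((27+m)/2) · (3/4)^((27-m)/2).
Distribution: P(S=-27)=7625597484987/18014398509481984, P(S=-25)=68630377364883/18014398509481984, P(S=-23)=297398301914493/18014398509481984, P(S=-21)=826106394206925/18014398509481984, P(S=-19)=826106394206925/9007199254740992, P(S=-17)=1266696471117285/9007199254740992, P(S=-15)=1548184575810015/9007199254740992, P(S=-13)=1548184575810015/9007199254740992, P(S=-11)=2580307626350025/18014398509481984, P(S=-9)=1815772033357425/18014398509481984, P(S=-7)=1089463220014455/18014398509481984, P(S=-5)=561238628492295/18014398509481984, P(S=-3)=62359847610255/4503599627370496, P(S=-1)=23984556773175/4503599627370496, P(S=1)=7994852257725/4503599627370496, P(S=3)=2309623985565/4503599627370496, P(S=5)=2309623985565/18014398509481984, P(S=7)=498154192965/18014398509481984, P(S=9)=92250776475/18014398509481984, P(S=11)=14565912075/18014398509481984, P(S=13)=971060805/9007199254740992, P(S=15)=107895645/9007199254740992, P(S=17)=9808695/9007199254740992, P(S=19)=710775/9007199254740992, P(S=21)=78975/18014398509481984, P(S=23)=3159/18014398509481984, P(S=25)=81/18014398509481984, P(S=27)=1/18014398509481984
E[|S_27|] = Σ_m |m|·P(S_27=m) = 7604558710240581/562949953421312

Answer: 7604558710240581/562949953421312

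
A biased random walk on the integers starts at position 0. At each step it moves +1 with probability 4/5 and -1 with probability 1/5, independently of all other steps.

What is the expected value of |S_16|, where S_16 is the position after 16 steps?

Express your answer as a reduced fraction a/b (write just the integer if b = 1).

S_16 takes values m ≡ 0 (mod 2) with |m| ≤ 16; P(S_16=m) = C(16,(16+m)/2) · (4/5)^((16+m)/2) · (1/5)^((16-m)/2).
Distribution: P(S=-16)=1/152587890625, P(S=-14)=64/152587890625, P(S=-12)=384/30517578125, P(S=-10)=7168/30517578125, P(S=-8)=93184/30517578125, P(S=-6)=4472832/152587890625, P(S=-4)=32800768/152587890625, P(S=-2)=37486592/30517578125, P(S=0)=168689664/30517578125, P(S=2)=599785472/30517578125, P(S=4)=8396996608/152587890625, P(S=6)=18320719872/152587890625, P(S=8)=6106906624/30517578125, P(S=10)=7516192768/30517578125, P(S=12)=6442450944/30517578125, P(S=14)=17179869184/152587890625, P(S=16)=4294967296/152587890625
E[|S_16|] = Σ_m |m|·P(S_16=m) = 1465917781392/152587890625

Answer: 1465917781392/152587890625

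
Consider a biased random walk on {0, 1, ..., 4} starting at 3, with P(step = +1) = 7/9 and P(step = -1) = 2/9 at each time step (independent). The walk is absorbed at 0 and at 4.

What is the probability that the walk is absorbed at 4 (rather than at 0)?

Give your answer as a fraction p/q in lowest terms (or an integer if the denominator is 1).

Biased walk: p = 7/9, q = 2/9, r = q/p = 2/7
Gambler's ruin: P(hit 4 before 0 | start at 3) = (1 - r^a)/(1 - r^N)
r^3 = 8/343; r^4 = 16/2401
P = (1 - 8/343) / (1 - 16/2401) = 335/343 / 2385/2401 = 469/477

Answer: 469/477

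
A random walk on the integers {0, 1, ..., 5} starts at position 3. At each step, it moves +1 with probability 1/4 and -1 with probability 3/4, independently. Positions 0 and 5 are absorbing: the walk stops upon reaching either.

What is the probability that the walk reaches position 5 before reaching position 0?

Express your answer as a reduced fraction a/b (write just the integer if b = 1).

Biased walk: p = 1/4, q = 3/4, r = q/p = 3
Gambler's ruin: P(hit 5 before 0 | start at 3) = (1 - r^a)/(1 - r^N)
r^3 = 27; r^5 = 243
P = (1 - 27) / (1 - 243) = -26 / -242 = 13/121

Answer: 13/121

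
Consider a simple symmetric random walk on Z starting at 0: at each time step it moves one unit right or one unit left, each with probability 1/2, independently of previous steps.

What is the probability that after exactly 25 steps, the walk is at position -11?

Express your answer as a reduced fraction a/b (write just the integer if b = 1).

Answer: 120175/8388608

Derivation:
To reach position -11 after 25 steps: need 7 steps of +1 and 18 of -1.
Favorable paths: C(25,7) = 480700
Total paths: 2^25 = 33554432
P = 480700/33554432 = 120175/8388608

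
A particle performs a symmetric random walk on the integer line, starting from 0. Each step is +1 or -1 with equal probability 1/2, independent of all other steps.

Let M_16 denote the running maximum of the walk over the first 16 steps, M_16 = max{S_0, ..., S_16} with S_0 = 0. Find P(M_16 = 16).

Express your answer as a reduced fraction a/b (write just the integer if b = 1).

Let M_16 = max(S_0,...,S_16). Use the reflection principle: for j ≥ 1, #{paths with M_16 ≥ j} = #{S_16 ≥ j} + #{S_16 ≥ j+1}.
By reflection, #{M_16 ≥ 16} = #{S_16 ≥ 16} + #{S_16 ≥ 17} = 1 + 0 = 1.
#{M_16 ≥ 17} = #{S_16 ≥ 17} + #{S_16 ≥ 18} = 0 + 0 = 0.
#{M_16 = 16} = 1 - 0 = 1.
P(M_16 = 16) = 1/65536 = 1/65536

Answer: 1/65536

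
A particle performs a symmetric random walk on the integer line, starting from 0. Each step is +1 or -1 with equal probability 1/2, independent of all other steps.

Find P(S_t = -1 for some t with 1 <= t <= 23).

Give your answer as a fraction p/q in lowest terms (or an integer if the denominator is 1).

Count via complement. Let g(t,s) = #length-t paths at position s with S_1..S_t all ≠ -1.
g(t,s) = g(t-1,s-1) + g(t-1,s+1) for s ≠ -1; g(t,-1) = 0.
t=0: g(0,0)=1
t=1: g(1,1)=1
t=2: g(2,0)=1 g(2,2)=1
t=3: g(3,1)=2 g(3,3)=1
t=4: g(4,0)=2 g(4,2)=3 g(4,4)=1
t=5: g(5,1)=5 g(5,3)=4 g(5,5)=1
t=6: g(6,0)=5 g(6,2)=9 g(6,4)=5 g(6,6)=1
t=7: g(7,1)=14 g(7,3)=14 g(7,5)=6 g(7,7)=1
t=8: g(8,0)=14 g(8,2)=28 g(8,4)=20 g(8,6)=7 g(8,8)=1
t=9: g(9,1)=42 g(9,3)=48 g(9,5)=27 g(9,7)=8 g(9,9)=1
t=10: g(10,0)=42 g(10,2)=90 g(10,4)=75 g(10,6)=35 g(10,8)=9 g(10,10)=1
t=11: g(11,1)=132 g(11,3)=165 g(11,5)=110 g(11,7)=44 g(11,9)=10 g(11,11)=1
t=12: g(12,0)=132 g(12,2)=297 g(12,4)=275 g(12,6)=154 g(12,8)=54 g(12,10)=11 g(12,12)=1
t=13: g(13,1)=429 g(13,3)=572 g(13,5)=429 g(13,7)=208 g(13,9)=65 g(13,11)=12 g(13,13)=1
t=14: g(14,0)=429 g(14,2)=1001 g(14,4)=1001 g(14,6)=637 g(14,8)=273 g(14,10)=77 g(14,12)=13 g(14,14)=1
t=15: g(15,1)=1430 g(15,3)=2002 g(15,5)=1638 g(15,7)=910 g(15,9)=350 g(15,11)=90 g(15,13)=14 g(15,15)=1
t=16: g(16,0)=1430 g(16,2)=3432 g(16,4)=3640 g(16,6)=2548 g(16,8)=1260 g(16,10)=440 g(16,12)=104 g(16,14)=15 g(16,16)=1
t=17: g(17,1)=4862 g(17,3)=7072 g(17,5)=6188 g(17,7)=3808 g(17,9)=1700 g(17,11)=544 g(17,13)=119 g(17,15)=16 g(17,17)=1
t=18: g(18,0)=4862 g(18,2)=11934 g(18,4)=13260 g(18,6)=9996 g(18,8)=5508 g(18,10)=2244 g(18,12)=663 g(18,14)=135 g(18,16)=17 g(18,18)=1
t=19: g(19,1)=16796 g(19,3)=25194 g(19,5)=23256 g(19,7)=15504 g(19,9)=7752 g(19,11)=2907 g(19,13)=798 g(19,15)=152 g(19,17)=18 g(19,19)=1
t=20: g(20,0)=16796 g(20,2)=41990 g(20,4)=48450 g(20,6)=38760 g(20,8)=23256 g(20,10)=10659 g(20,12)=3705 g(20,14)=950 g(20,16)=170 g(20,18)=19 g(20,20)=1
t=21: g(21,1)=58786 g(21,3)=90440 g(21,5)=87210 g(21,7)=62016 g(21,9)=33915 g(21,11)=14364 g(21,13)=4655 g(21,15)=1120 g(21,17)=189 g(21,19)=20 g(21,21)=1
t=22: g(22,0)=58786 g(22,2)=149226 g(22,4)=177650 g(22,6)=149226 g(22,8)=95931 g(22,10)=48279 g(22,12)=19019 g(22,14)=5775 g(22,16)=1309 g(22,18)=209 g(22,20)=21 g(22,22)=1
t=23: g(23,1)=208012 g(23,3)=326876 g(23,5)=326876 g(23,7)=245157 g(23,9)=144210 g(23,11)=67298 g(23,13)=24794 g(23,15)=7084 g(23,17)=1518 g(23,19)=230 g(23,21)=22 g(23,23)=1
Paths never hitting -1: Σ_s g(23,s) = 1352078
Paths hitting -1: 2^23 - 1352078 = 7036530
P = 7036530/8388608 = 3518265/4194304

Answer: 3518265/4194304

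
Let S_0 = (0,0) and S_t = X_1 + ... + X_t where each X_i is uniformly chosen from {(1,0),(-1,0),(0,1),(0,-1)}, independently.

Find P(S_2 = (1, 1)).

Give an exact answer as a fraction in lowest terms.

Let h be the number of horizontal steps (so 2-h are vertical). To end at (1,1) need (h+1)/2 right-steps and ((2-h)+1)/2 up-steps.
Sum over h with 1 ≤ h ≤ 1, h ≡ 1 (mod 2), 2-h ≡ 1 (mod 2):
h=1: C(2,1)·C(1,1)·C(1,1) = 2·1·1 = 2
Total favorable: 2
Total paths: 4^2 = 16
P = 2/16 = 1/8

Answer: 1/8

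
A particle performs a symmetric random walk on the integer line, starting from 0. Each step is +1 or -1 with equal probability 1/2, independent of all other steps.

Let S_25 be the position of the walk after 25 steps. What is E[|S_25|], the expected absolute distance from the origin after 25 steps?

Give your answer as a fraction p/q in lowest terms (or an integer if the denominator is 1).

S_25 takes values m ≡ 1 (mod 2) with |m| ≤ 25; P(S_25=m) = C(25,(25+m)/2)/2^25.
Total paths: 2^25 = 33554432
Distribution: P(S=-25)=1/33554432, P(S=-23)=25/33554432, P(S=-21)=300/33554432, P(S=-19)=2300/33554432, P(S=-17)=12650/33554432, P(S=-15)=53130/33554432, P(S=-13)=177100/33554432, P(S=-11)=480700/33554432, P(S=-9)=1081575/33554432, P(S=-7)=2042975/33554432, P(S=-5)=3268760/33554432, P(S=-3)=4457400/33554432, P(S=-1)=5200300/33554432, P(S=1)=5200300/33554432, P(S=3)=4457400/33554432, P(S=5)=3268760/33554432, P(S=7)=2042975/33554432, P(S=9)=1081575/33554432, P(S=11)=480700/33554432, P(S=13)=177100/33554432, P(S=15)=53130/33554432, P(S=17)=12650/33554432, P(S=19)=2300/33554432, P(S=21)=300/33554432, P(S=23)=25/33554432, P(S=25)=1/33554432
E[|S_25|] = Σ_m |m|·P(S_25=m) = 135207800/33554432 = 16900975/4194304

Answer: 16900975/4194304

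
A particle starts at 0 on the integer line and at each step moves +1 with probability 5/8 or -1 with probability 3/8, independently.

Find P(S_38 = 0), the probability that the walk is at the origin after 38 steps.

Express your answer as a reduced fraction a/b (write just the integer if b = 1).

To be at 0 after 38 steps: need exactly 19 steps of +1 and 19 of -1.
Number of such sequences: C(38,19) = 35345263800
Each has probability (5/8)^19 · (3/8)^19 = 22168378200531005859375/20769187434139310514121985316880384
P = 35345263800 · 22168378200531005859375/20769187434139310514121985316880384 = 97943396939492212772369384765625/2596148429267413814265248164610048

Answer: 97943396939492212772369384765625/2596148429267413814265248164610048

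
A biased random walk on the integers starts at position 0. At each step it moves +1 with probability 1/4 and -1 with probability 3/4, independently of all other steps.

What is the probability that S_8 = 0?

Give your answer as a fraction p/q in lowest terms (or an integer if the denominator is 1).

To be at 0 after 8 steps: need exactly 4 steps of +1 and 4 of -1.
Number of such sequences: C(8,4) = 70
Each has probability (1/4)^4 · (3/4)^4 = 81/65536
P = 70 · 81/65536 = 2835/32768

Answer: 2835/32768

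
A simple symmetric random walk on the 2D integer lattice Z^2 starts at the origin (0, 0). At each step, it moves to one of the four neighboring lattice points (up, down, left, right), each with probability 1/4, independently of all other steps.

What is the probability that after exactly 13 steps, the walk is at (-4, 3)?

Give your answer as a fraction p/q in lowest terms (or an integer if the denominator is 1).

Let h be the number of horizontal steps (so 13-h are vertical). To end at (-4,3) need (h-4)/2 right-steps and ((13-h)+3)/2 up-steps.
Sum over h with 4 ≤ h ≤ 10, h ≡ 0 (mod 2), 13-h ≡ 1 (mod 2):
h=4: C(13,4)·C(4,0)·C(9,6) = 715·1·84 = 60060
h=6: C(13,6)·C(6,1)·C(7,5) = 1716·6·21 = 216216
h=8: C(13,8)·C(8,2)·C(5,4) = 1287·28·5 = 180180
h=10: C(13,10)·C(10,3)·C(3,3) = 286·120·1 = 34320
Total favorable: 490776
Total paths: 4^13 = 67108864
P = 490776/67108864 = 61347/8388608

Answer: 61347/8388608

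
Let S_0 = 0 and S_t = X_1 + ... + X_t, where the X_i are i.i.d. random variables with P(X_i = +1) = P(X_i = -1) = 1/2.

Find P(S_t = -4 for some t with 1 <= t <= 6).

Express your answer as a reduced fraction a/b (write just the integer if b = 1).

Answer: 1/8

Derivation:
Count via complement. Let g(t,s) = #length-t paths at position s with S_1..S_t all ≠ -4.
g(t,s) = g(t-1,s-1) + g(t-1,s+1) for s ≠ -4; g(t,-4) = 0.
t=0: g(0,0)=1
t=1: g(1,-1)=1 g(1,1)=1
t=2: g(2,-2)=1 g(2,0)=2 g(2,2)=1
t=3: g(3,-3)=1 g(3,-1)=3 g(3,1)=3 g(3,3)=1
t=4: g(4,-2)=4 g(4,0)=6 g(4,2)=4 g(4,4)=1
t=5: g(5,-3)=4 g(5,-1)=10 g(5,1)=10 g(5,3)=5 g(5,5)=1
t=6: g(6,-2)=14 g(6,0)=20 g(6,2)=15 g(6,4)=6 g(6,6)=1
Paths never hitting -4: Σ_s g(6,s) = 56
Paths hitting -4: 2^6 - 56 = 8
P = 8/64 = 1/8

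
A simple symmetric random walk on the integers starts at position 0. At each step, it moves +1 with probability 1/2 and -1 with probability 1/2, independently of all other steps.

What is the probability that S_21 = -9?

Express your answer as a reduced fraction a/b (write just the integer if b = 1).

To reach position -9 after 21 steps: need 6 steps of +1 and 15 of -1.
Favorable paths: C(21,6) = 54264
Total paths: 2^21 = 2097152
P = 54264/2097152 = 6783/262144

Answer: 6783/262144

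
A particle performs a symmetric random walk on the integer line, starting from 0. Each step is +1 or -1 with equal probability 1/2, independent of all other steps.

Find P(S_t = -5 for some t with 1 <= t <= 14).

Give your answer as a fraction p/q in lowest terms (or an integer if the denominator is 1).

Count via complement. Let g(t,s) = #length-t paths at position s with S_1..S_t all ≠ -5.
g(t,s) = g(t-1,s-1) + g(t-1,s+1) for s ≠ -5; g(t,-5) = 0.
t=0: g(0,0)=1
t=1: g(1,-1)=1 g(1,1)=1
t=2: g(2,-2)=1 g(2,0)=2 g(2,2)=1
t=3: g(3,-3)=1 g(3,-1)=3 g(3,1)=3 g(3,3)=1
t=4: g(4,-4)=1 g(4,-2)=4 g(4,0)=6 g(4,2)=4 g(4,4)=1
t=5: g(5,-3)=5 g(5,-1)=10 g(5,1)=10 g(5,3)=5 g(5,5)=1
t=6: g(6,-4)=5 g(6,-2)=15 g(6,0)=20 g(6,2)=15 g(6,4)=6 g(6,6)=1
t=7: g(7,-3)=20 g(7,-1)=35 g(7,1)=35 g(7,3)=21 g(7,5)=7 g(7,7)=1
t=8: g(8,-4)=20 g(8,-2)=55 g(8,0)=70 g(8,2)=56 g(8,4)=28 g(8,6)=8 g(8,8)=1
t=9: g(9,-3)=75 g(9,-1)=125 g(9,1)=126 g(9,3)=84 g(9,5)=36 g(9,7)=9 g(9,9)=1
t=10: g(10,-4)=75 g(10,-2)=200 g(10,0)=251 g(10,2)=210 g(10,4)=120 g(10,6)=45 g(10,8)=10 g(10,10)=1
t=11: g(11,-3)=275 g(11,-1)=451 g(11,1)=461 g(11,3)=330 g(11,5)=165 g(11,7)=55 g(11,9)=11 g(11,11)=1
t=12: g(12,-4)=275 g(12,-2)=726 g(12,0)=912 g(12,2)=791 g(12,4)=495 g(12,6)=220 g(12,8)=66 g(12,10)=12 g(12,12)=1
t=13: g(13,-3)=1001 g(13,-1)=1638 g(13,1)=1703 g(13,3)=1286 g(13,5)=715 g(13,7)=286 g(13,9)=78 g(13,11)=13 g(13,13)=1
t=14: g(14,-4)=1001 g(14,-2)=2639 g(14,0)=3341 g(14,2)=2989 g(14,4)=2001 g(14,6)=1001 g(14,8)=364 g(14,10)=91 g(14,12)=14 g(14,14)=1
Paths never hitting -5: Σ_s g(14,s) = 13442
Paths hitting -5: 2^14 - 13442 = 2942
P = 2942/16384 = 1471/8192

Answer: 1471/8192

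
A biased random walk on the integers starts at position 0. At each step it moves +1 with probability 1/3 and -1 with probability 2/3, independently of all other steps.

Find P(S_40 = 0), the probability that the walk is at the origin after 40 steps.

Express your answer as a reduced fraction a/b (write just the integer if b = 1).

To be at 0 after 40 steps: need exactly 20 steps of +1 and 20 of -1.
Number of such sequences: C(40,20) = 137846528820
Each has probability (1/3)^20 · (2/3)^20 = 1048576/12157665459056928801
P = 137846528820 · 1048576/12157665459056928801 = 16060284644884480/1350851717672992089

Answer: 16060284644884480/1350851717672992089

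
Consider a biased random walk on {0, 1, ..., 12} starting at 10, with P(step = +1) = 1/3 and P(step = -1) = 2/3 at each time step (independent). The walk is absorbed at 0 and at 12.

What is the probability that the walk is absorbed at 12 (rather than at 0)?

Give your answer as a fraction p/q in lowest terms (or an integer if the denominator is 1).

Biased walk: p = 1/3, q = 2/3, r = q/p = 2
Gambler's ruin: P(hit 12 before 0 | start at 10) = (1 - r^a)/(1 - r^N)
r^10 = 1024; r^12 = 4096
P = (1 - 1024) / (1 - 4096) = -1023 / -4095 = 341/1365

Answer: 341/1365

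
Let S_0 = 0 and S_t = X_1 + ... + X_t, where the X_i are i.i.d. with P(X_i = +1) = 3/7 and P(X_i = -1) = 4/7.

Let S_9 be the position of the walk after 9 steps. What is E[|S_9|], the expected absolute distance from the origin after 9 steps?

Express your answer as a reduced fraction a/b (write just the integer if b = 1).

Answer: 15333201/5764801

Derivation:
S_9 takes values m ≡ 1 (mod 2) with |m| ≤ 9; P(S_9=m) = C(9,(9+m)/2) · (3/7)^((9+m)/2) · (4/7)^((9-m)/2).
Distribution: P(S=-9)=262144/40353607, P(S=-7)=1769472/40353607, P(S=-5)=5308416/40353607, P(S=-3)=1327104/5764801, P(S=-1)=1492992/5764801, P(S=1)=1119744/5764801, P(S=3)=559872/5764801, P(S=5)=1259712/40353607, P(S=7)=236196/40353607, P(S=9)=19683/40353607
E[|S_9|] = Σ_m |m|·P(S_9=m) = 15333201/5764801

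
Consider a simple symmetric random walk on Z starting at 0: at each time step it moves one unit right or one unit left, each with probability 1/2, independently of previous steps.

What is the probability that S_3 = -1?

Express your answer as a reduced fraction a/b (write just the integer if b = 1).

Answer: 3/8

Derivation:
To reach position -1 after 3 steps: need 1 step of +1 and 2 of -1.
Favorable paths: C(3,1) = 3
Total paths: 2^3 = 8
P = 3/8 = 3/8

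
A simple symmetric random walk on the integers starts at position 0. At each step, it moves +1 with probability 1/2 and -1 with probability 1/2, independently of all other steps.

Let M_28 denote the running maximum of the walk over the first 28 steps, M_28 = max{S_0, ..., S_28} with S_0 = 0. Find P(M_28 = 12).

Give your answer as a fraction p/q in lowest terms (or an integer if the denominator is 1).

Answer: 3108105/268435456

Derivation:
Let M_28 = max(S_0,...,S_28). Use the reflection principle: for j ≥ 1, #{paths with M_28 ≥ j} = #{S_28 ≥ j} + #{S_28 ≥ j+1}.
By reflection, #{M_28 ≥ 12} = #{S_28 ≥ 12} + #{S_28 ≥ 13} = 4791323 + 1683218 = 6474541.
#{M_28 ≥ 13} = #{S_28 ≥ 13} + #{S_28 ≥ 14} = 1683218 + 1683218 = 3366436.
#{M_28 = 12} = 6474541 - 3366436 = 3108105.
P(M_28 = 12) = 3108105/268435456 = 3108105/268435456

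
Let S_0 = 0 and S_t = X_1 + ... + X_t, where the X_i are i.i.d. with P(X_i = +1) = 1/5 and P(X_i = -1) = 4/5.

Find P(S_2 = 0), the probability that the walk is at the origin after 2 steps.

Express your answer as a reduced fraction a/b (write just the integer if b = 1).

Answer: 8/25

Derivation:
To be at 0 after 2 steps: need exactly 1 step of +1 and 1 of -1.
Number of such sequences: C(2,1) = 2
Each has probability (1/5)^1 · (4/5)^1 = 4/25
P = 2 · 4/25 = 8/25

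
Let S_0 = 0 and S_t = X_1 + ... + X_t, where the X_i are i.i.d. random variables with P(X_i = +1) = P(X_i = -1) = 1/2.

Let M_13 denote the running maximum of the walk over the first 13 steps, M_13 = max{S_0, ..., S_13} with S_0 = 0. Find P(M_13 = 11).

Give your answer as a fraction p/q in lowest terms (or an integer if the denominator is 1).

Answer: 13/8192

Derivation:
Let M_13 = max(S_0,...,S_13). Use the reflection principle: for j ≥ 1, #{paths with M_13 ≥ j} = #{S_13 ≥ j} + #{S_13 ≥ j+1}.
By reflection, #{M_13 ≥ 11} = #{S_13 ≥ 11} + #{S_13 ≥ 12} = 14 + 1 = 15.
#{M_13 ≥ 12} = #{S_13 ≥ 12} + #{S_13 ≥ 13} = 1 + 1 = 2.
#{M_13 = 11} = 15 - 2 = 13.
P(M_13 = 11) = 13/8192 = 13/8192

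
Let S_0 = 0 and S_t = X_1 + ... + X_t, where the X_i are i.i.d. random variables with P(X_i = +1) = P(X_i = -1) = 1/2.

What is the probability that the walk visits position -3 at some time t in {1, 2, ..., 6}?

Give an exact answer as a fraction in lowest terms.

Count via complement. Let g(t,s) = #length-t paths at position s with S_1..S_t all ≠ -3.
g(t,s) = g(t-1,s-1) + g(t-1,s+1) for s ≠ -3; g(t,-3) = 0.
t=0: g(0,0)=1
t=1: g(1,-1)=1 g(1,1)=1
t=2: g(2,-2)=1 g(2,0)=2 g(2,2)=1
t=3: g(3,-1)=3 g(3,1)=3 g(3,3)=1
t=4: g(4,-2)=3 g(4,0)=6 g(4,2)=4 g(4,4)=1
t=5: g(5,-1)=9 g(5,1)=10 g(5,3)=5 g(5,5)=1
t=6: g(6,-2)=9 g(6,0)=19 g(6,2)=15 g(6,4)=6 g(6,6)=1
Paths never hitting -3: Σ_s g(6,s) = 50
Paths hitting -3: 2^6 - 50 = 14
P = 14/64 = 7/32

Answer: 7/32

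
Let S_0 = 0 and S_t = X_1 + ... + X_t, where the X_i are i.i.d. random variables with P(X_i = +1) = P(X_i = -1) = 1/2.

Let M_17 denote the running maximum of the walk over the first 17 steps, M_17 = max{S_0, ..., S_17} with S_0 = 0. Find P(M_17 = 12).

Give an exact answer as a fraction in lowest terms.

Answer: 17/16384

Derivation:
Let M_17 = max(S_0,...,S_17). Use the reflection principle: for j ≥ 1, #{paths with M_17 ≥ j} = #{S_17 ≥ j} + #{S_17 ≥ j+1}.
By reflection, #{M_17 ≥ 12} = #{S_17 ≥ 12} + #{S_17 ≥ 13} = 154 + 154 = 308.
#{M_17 ≥ 13} = #{S_17 ≥ 13} + #{S_17 ≥ 14} = 154 + 18 = 172.
#{M_17 = 12} = 308 - 172 = 136.
P(M_17 = 12) = 136/131072 = 17/16384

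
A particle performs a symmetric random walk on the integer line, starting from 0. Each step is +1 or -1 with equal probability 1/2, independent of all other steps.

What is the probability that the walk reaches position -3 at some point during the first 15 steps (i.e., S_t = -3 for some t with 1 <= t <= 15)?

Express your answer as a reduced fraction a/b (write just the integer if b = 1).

Answer: 14893/32768

Derivation:
Count via complement. Let g(t,s) = #length-t paths at position s with S_1..S_t all ≠ -3.
g(t,s) = g(t-1,s-1) + g(t-1,s+1) for s ≠ -3; g(t,-3) = 0.
t=0: g(0,0)=1
t=1: g(1,-1)=1 g(1,1)=1
t=2: g(2,-2)=1 g(2,0)=2 g(2,2)=1
t=3: g(3,-1)=3 g(3,1)=3 g(3,3)=1
t=4: g(4,-2)=3 g(4,0)=6 g(4,2)=4 g(4,4)=1
t=5: g(5,-1)=9 g(5,1)=10 g(5,3)=5 g(5,5)=1
t=6: g(6,-2)=9 g(6,0)=19 g(6,2)=15 g(6,4)=6 g(6,6)=1
t=7: g(7,-1)=28 g(7,1)=34 g(7,3)=21 g(7,5)=7 g(7,7)=1
t=8: g(8,-2)=28 g(8,0)=62 g(8,2)=55 g(8,4)=28 g(8,6)=8 g(8,8)=1
t=9: g(9,-1)=90 g(9,1)=117 g(9,3)=83 g(9,5)=36 g(9,7)=9 g(9,9)=1
t=10: g(10,-2)=90 g(10,0)=207 g(10,2)=200 g(10,4)=119 g(10,6)=45 g(10,8)=10 g(10,10)=1
t=11: g(11,-1)=297 g(11,1)=407 g(11,3)=319 g(11,5)=164 g(11,7)=55 g(11,9)=11 g(11,11)=1
t=12: g(12,-2)=297 g(12,0)=704 g(12,2)=726 g(12,4)=483 g(12,6)=219 g(12,8)=66 g(12,10)=12 g(12,12)=1
t=13: g(13,-1)=1001 g(13,1)=1430 g(13,3)=1209 g(13,5)=702 g(13,7)=285 g(13,9)=78 g(13,11)=13 g(13,13)=1
t=14: g(14,-2)=1001 g(14,0)=2431 g(14,2)=2639 g(14,4)=1911 g(14,6)=987 g(14,8)=363 g(14,10)=91 g(14,12)=14 g(14,14)=1
t=15: g(15,-1)=3432 g(15,1)=5070 g(15,3)=4550 g(15,5)=2898 g(15,7)=1350 g(15,9)=454 g(15,11)=105 g(15,13)=15 g(15,15)=1
Paths never hitting -3: Σ_s g(15,s) = 17875
Paths hitting -3: 2^15 - 17875 = 14893
P = 14893/32768 = 14893/32768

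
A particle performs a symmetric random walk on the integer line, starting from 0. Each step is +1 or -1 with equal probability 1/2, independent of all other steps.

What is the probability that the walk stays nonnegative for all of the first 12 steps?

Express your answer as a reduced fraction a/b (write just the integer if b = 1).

Let f(t,s) = #length-t paths at position s with S_1..S_t all ≥ 0.
f(t,s) = f(t-1,s-1) + f(t-1,s+1) for s ≥ 0; f(t,s) = 0 for s < 0.
t=0: f(0,0)=1
t=1: f(1,1)=1
t=2: f(2,0)=1 f(2,2)=1
t=3: f(3,1)=2 f(3,3)=1
t=4: f(4,0)=2 f(4,2)=3 f(4,4)=1
t=5: f(5,1)=5 f(5,3)=4 f(5,5)=1
t=6: f(6,0)=5 f(6,2)=9 f(6,4)=5 f(6,6)=1
t=7: f(7,1)=14 f(7,3)=14 f(7,5)=6 f(7,7)=1
t=8: f(8,0)=14 f(8,2)=28 f(8,4)=20 f(8,6)=7 f(8,8)=1
t=9: f(9,1)=42 f(9,3)=48 f(9,5)=27 f(9,7)=8 f(9,9)=1
t=10: f(10,0)=42 f(10,2)=90 f(10,4)=75 f(10,6)=35 f(10,8)=9 f(10,10)=1
t=11: f(11,1)=132 f(11,3)=165 f(11,5)=110 f(11,7)=44 f(11,9)=10 f(11,11)=1
t=12: f(12,0)=132 f(12,2)=297 f(12,4)=275 f(12,6)=154 f(12,8)=54 f(12,10)=11 f(12,12)=1
Σ_s f(12,s) = 924
P = 924/4096 = 231/1024

Answer: 231/1024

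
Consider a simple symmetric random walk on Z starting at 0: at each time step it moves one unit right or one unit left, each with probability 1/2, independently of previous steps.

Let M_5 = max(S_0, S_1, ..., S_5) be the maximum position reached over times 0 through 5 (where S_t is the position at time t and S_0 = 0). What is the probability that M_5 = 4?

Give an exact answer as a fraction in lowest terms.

Let M_5 = max(S_0,...,S_5). Use the reflection principle: for j ≥ 1, #{paths with M_5 ≥ j} = #{S_5 ≥ j} + #{S_5 ≥ j+1}.
By reflection, #{M_5 ≥ 4} = #{S_5 ≥ 4} + #{S_5 ≥ 5} = 1 + 1 = 2.
#{M_5 ≥ 5} = #{S_5 ≥ 5} + #{S_5 ≥ 6} = 1 + 0 = 1.
#{M_5 = 4} = 2 - 1 = 1.
P(M_5 = 4) = 1/32 = 1/32

Answer: 1/32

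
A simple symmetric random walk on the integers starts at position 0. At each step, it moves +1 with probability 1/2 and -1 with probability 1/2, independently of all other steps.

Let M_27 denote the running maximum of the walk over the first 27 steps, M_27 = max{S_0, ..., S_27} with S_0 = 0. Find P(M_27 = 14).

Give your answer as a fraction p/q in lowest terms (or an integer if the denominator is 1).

Answer: 148005/67108864

Derivation:
Let M_27 = max(S_0,...,S_27). Use the reflection principle: for j ≥ 1, #{paths with M_27 ≥ j} = #{S_27 ≥ j} + #{S_27 ≥ j+1}.
By reflection, #{M_27 ≥ 14} = #{S_27 ≥ 14} + #{S_27 ≥ 15} = 397594 + 397594 = 795188.
#{M_27 ≥ 15} = #{S_27 ≥ 15} + #{S_27 ≥ 16} = 397594 + 101584 = 499178.
#{M_27 = 14} = 795188 - 499178 = 296010.
P(M_27 = 14) = 296010/134217728 = 148005/67108864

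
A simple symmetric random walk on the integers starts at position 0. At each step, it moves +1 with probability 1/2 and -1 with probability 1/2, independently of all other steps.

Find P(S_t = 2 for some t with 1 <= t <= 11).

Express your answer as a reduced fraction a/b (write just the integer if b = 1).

Answer: 281/512

Derivation:
Count via complement. Let g(t,s) = #length-t paths at position s with S_1..S_t all ≠ 2.
g(t,s) = g(t-1,s-1) + g(t-1,s+1) for s ≠ 2; g(t,2) = 0.
t=0: g(0,0)=1
t=1: g(1,-1)=1 g(1,1)=1
t=2: g(2,-2)=1 g(2,0)=2
t=3: g(3,-3)=1 g(3,-1)=3 g(3,1)=2
t=4: g(4,-4)=1 g(4,-2)=4 g(4,0)=5
t=5: g(5,-5)=1 g(5,-3)=5 g(5,-1)=9 g(5,1)=5
t=6: g(6,-6)=1 g(6,-4)=6 g(6,-2)=14 g(6,0)=14
t=7: g(7,-7)=1 g(7,-5)=7 g(7,-3)=20 g(7,-1)=28 g(7,1)=14
t=8: g(8,-8)=1 g(8,-6)=8 g(8,-4)=27 g(8,-2)=48 g(8,0)=42
t=9: g(9,-9)=1 g(9,-7)=9 g(9,-5)=35 g(9,-3)=75 g(9,-1)=90 g(9,1)=42
t=10: g(10,-10)=1 g(10,-8)=10 g(10,-6)=44 g(10,-4)=110 g(10,-2)=165 g(10,0)=132
t=11: g(11,-11)=1 g(11,-9)=11 g(11,-7)=54 g(11,-5)=154 g(11,-3)=275 g(11,-1)=297 g(11,1)=132
Paths never hitting 2: Σ_s g(11,s) = 924
Paths hitting 2: 2^11 - 924 = 1124
P = 1124/2048 = 281/512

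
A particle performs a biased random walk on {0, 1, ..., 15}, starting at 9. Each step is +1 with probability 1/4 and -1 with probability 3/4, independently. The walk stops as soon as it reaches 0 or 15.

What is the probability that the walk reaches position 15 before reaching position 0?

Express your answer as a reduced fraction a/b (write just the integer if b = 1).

Answer: 757/551881

Derivation:
Biased walk: p = 1/4, q = 3/4, r = q/p = 3
Gambler's ruin: P(hit 15 before 0 | start at 9) = (1 - r^a)/(1 - r^N)
r^9 = 19683; r^15 = 14348907
P = (1 - 19683) / (1 - 14348907) = -19682 / -14348906 = 757/551881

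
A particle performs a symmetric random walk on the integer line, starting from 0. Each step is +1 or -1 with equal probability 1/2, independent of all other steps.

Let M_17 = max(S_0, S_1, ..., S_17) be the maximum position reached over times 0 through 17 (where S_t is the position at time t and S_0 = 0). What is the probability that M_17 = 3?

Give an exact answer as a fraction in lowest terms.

Answer: 2431/16384

Derivation:
Let M_17 = max(S_0,...,S_17). Use the reflection principle: for j ≥ 1, #{paths with M_17 ≥ j} = #{S_17 ≥ j} + #{S_17 ≥ j+1}.
By reflection, #{M_17 ≥ 3} = #{S_17 ≥ 3} + #{S_17 ≥ 4} = 41226 + 21778 = 63004.
#{M_17 ≥ 4} = #{S_17 ≥ 4} + #{S_17 ≥ 5} = 21778 + 21778 = 43556.
#{M_17 = 3} = 63004 - 43556 = 19448.
P(M_17 = 3) = 19448/131072 = 2431/16384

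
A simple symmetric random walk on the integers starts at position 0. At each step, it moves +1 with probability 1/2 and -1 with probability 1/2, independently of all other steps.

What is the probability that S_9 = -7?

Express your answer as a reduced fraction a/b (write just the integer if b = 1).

Answer: 9/512

Derivation:
To reach position -7 after 9 steps: need 1 step of +1 and 8 of -1.
Favorable paths: C(9,1) = 9
Total paths: 2^9 = 512
P = 9/512 = 9/512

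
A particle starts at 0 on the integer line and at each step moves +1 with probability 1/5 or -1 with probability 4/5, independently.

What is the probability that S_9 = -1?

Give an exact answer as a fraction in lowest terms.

Answer: 129024/1953125

Derivation:
To reach position -1 after 9 steps: need 4 steps of +1 and 5 steps of -1.
Number of such sequences: C(9,4) = 126
Each has probability (1/5)^4 · (4/5)^5 = 1024/1953125
P = 126 · 1024/1953125 = 129024/1953125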